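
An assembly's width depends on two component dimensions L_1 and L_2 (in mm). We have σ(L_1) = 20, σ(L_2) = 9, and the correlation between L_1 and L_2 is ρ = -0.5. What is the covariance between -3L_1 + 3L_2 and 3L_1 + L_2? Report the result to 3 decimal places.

Var(L_1) = (20)² = 400;  Var(L_2) = (9)² = 81
Cov(L_1,L_2) = ρ·σ(L_1)·σ(L_2) = -0.5·20·9 = -90
Cov(-3L_1 + 3L_2, 3L_1 + L_2) = (-3)(3)Var(L_1) + (3)(1)Var(L_2) + [(-3)(1) + (3)(3)]Cov(L_1,L_2)
= -9·400 + 3·81 + 6·-90 = -3897

-3897.000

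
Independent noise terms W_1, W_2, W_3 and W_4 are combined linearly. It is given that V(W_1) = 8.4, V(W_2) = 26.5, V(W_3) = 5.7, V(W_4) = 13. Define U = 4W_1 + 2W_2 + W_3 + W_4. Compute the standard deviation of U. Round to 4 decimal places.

By independence, V(U) = (4)²V(W_1) + (2)²V(W_2) + (1)²V(W_3) + (1)²V(W_4)
= (4)²·8.4 + (2)²·26.5 + (1)²·5.7 + (1)²·13 = 259.1
SD(U) = √259.1 ≈ 16.0966

16.0966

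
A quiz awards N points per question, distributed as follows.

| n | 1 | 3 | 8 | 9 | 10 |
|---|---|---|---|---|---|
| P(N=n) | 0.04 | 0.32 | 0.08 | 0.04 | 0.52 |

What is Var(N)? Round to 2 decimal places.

11.44

E[N] = (1)(0.04) + (3)(0.32) + (8)(0.08) + (9)(0.04) + (10)(0.52) = 7.2
E[N²] = (1)²(0.04) + (3)²(0.32) + (8)²(0.08) + (9)²(0.04) + (10)²(0.52) = 63.28
Var(N) = E[N²] − (E[N])² = 63.28 − (7.2)² = 11.44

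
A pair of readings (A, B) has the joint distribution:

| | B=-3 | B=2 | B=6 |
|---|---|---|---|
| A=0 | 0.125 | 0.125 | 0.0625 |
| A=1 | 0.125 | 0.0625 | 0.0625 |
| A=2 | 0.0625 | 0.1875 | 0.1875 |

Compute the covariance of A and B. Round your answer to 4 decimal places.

E[A] = 1.125,  E[B] = 1.6875
E[AB] = 2.75
Cov(A,B) = E[AB] − E[A]E[B] = 2.75 − (1.125)(1.6875) = 0.8515625

0.8516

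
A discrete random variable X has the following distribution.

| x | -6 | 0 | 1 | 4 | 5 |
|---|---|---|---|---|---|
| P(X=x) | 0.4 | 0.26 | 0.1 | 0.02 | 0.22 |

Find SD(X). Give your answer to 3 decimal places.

E[X] = (-6)(0.4) + (0)(0.26) + (1)(0.1) + (4)(0.02) + (5)(0.22) = -1.12
E[X²] = (-6)²(0.4) + (0)²(0.26) + (1)²(0.1) + (4)²(0.02) + (5)²(0.22) = 20.32
var(X) = E[X²] − (E[X])² = 20.32 − (-1.12)² = 19.0656
SD(X) = √19.0656 ≈ 4.366

4.366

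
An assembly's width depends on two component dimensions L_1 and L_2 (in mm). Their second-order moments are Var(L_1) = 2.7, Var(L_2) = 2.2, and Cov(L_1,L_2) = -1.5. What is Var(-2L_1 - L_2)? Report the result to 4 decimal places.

Var(-2L_1 - L_2) = (-2)²·Var(L_1) + (-1)²·Var(L_2) + 2·(-2)·(-1)·Cov(L_1,L_2)
= 4·2.7 + 1·2.2 + 4·-1.5 = 7

7.0000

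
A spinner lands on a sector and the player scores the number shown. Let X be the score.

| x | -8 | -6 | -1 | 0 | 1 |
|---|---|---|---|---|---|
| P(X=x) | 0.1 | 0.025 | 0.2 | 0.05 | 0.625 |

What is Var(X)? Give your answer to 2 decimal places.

E[X] = (-8)(0.1) + (-6)(0.025) + (-1)(0.2) + (0)(0.05) + (1)(0.625) = -0.525
E[X²] = (-8)²(0.1) + (-6)²(0.025) + (-1)²(0.2) + (0)²(0.05) + (1)²(0.625) = 8.125
Var(X) = E[X²] − (E[X])² = 8.125 − (-0.525)² = 7.849375

7.85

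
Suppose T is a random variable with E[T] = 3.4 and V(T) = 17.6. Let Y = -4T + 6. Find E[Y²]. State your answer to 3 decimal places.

E[-4T + 6] = -4·3.4 + 6 = -7.6
V(-4T + 6) = (-4)²·17.6 = 281.6
E[Y²] = V(Y) + (E[Y])² = 281.6 + (-7.6)² = 339.36

339.360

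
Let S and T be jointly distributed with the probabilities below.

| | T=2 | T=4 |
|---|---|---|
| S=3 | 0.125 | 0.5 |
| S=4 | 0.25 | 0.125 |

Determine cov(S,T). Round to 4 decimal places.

-0.2188

E[S] = 3.375,  E[T] = 3.25
E[ST] = 10.75
cov(S,T) = E[ST] − E[S]E[T] = 10.75 − (3.375)(3.25) = -0.21875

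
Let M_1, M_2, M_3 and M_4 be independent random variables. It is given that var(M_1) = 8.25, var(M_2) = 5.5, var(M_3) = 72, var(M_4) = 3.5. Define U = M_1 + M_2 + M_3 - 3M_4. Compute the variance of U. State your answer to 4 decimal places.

By independence, var(U) = (1)²var(M_1) + (1)²var(M_2) + (1)²var(M_3) + (-3)²var(M_4)
= (1)²·8.25 + (1)²·5.5 + (1)²·72 + (-3)²·3.5 = 117.25

117.2500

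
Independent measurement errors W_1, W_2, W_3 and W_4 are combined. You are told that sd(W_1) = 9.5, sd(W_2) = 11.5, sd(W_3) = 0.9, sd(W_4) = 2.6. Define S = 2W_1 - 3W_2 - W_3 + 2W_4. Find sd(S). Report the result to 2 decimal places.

39.74

V(W_1) = 90.25, V(W_2) = 132.25, V(W_3) = 0.81, V(W_4) = 6.76
By independence, V(S) = (2)²V(W_1) + (-3)²V(W_2) + (-1)²V(W_3) + (2)²V(W_4)
= (2)²·90.25 + (-3)²·132.25 + (-1)²·0.81 + (2)²·6.76 = 1579.1
sd(S) = √1579.1 ≈ 39.74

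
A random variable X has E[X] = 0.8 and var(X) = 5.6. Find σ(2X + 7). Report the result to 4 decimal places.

4.7329

var(2X + 7) = (2)²·5.6 = 22.4
σ(2X + 7) = √22.4 ≈ 4.7329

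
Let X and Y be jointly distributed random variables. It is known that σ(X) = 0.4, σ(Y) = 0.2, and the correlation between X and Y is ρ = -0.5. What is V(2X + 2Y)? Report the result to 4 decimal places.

0.4800

V(X) = (0.4)² = 0.16;  V(Y) = (0.2)² = 0.04
Cov(X,Y) = ρ·σ(X)·σ(Y) = -0.5·0.4·0.2 = -0.04
V(2X + 2Y) = (2)²·V(X) + (2)²·V(Y) + 2·(2)·(2)·Cov(X,Y)
= 4·0.16 + 4·0.04 + 8·-0.04 = 0.48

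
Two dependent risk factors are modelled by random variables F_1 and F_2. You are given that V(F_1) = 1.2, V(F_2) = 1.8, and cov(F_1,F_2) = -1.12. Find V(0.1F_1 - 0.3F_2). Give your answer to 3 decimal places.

V(0.1F_1 - 0.3F_2) = (0.1)²·V(F_1) + (-0.3)²·V(F_2) + 2·(0.1)·(-0.3)·cov(F_1,F_2)
= 0.01·1.2 + 0.09·1.8 + -0.06·-1.12 = 0.2412

0.241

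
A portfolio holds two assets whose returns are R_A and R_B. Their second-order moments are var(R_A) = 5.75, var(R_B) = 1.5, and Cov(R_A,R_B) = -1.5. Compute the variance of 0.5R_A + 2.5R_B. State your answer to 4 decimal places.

var(0.5R_A + 2.5R_B) = (0.5)²·var(R_A) + (2.5)²·var(R_B) + 2·(0.5)·(2.5)·Cov(R_A,R_B)
= 0.25·5.75 + 6.25·1.5 + 2.5·-1.5 = 7.0625

7.0625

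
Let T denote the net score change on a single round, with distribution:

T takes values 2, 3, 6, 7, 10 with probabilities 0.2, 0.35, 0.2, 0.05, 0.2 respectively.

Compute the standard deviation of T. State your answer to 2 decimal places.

2.93

E[T] = (2)(0.2) + (3)(0.35) + (6)(0.2) + (7)(0.05) + (10)(0.2) = 5
E[T²] = (2)²(0.2) + (3)²(0.35) + (6)²(0.2) + (7)²(0.05) + (10)²(0.2) = 33.6
Var(T) = E[T²] − (E[T])² = 33.6 − (5)² = 8.6
σ(T) = √8.6 ≈ 2.93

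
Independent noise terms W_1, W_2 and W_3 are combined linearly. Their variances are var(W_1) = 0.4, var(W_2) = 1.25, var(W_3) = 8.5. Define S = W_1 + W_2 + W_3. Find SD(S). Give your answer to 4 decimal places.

By independence, var(S) = (1)²var(W_1) + (1)²var(W_2) + (1)²var(W_3)
= (1)²·0.4 + (1)²·1.25 + (1)²·8.5 = 10.15
SD(S) = √10.15 ≈ 3.1859

3.1859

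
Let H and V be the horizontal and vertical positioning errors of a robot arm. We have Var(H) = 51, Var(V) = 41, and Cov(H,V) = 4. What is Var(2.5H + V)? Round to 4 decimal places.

Var(2.5H + V) = (2.5)²·Var(H) + (1)²·Var(V) + 2·(2.5)·(1)·Cov(H,V)
= 6.25·51 + 1·41 + 5·4 = 379.75

379.7500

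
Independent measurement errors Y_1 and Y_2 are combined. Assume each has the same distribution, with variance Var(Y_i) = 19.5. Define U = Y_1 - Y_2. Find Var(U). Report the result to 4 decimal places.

By independence, Var(U) = (1)²Var(Y_1) + (-1)²Var(Y_2)
= (1)²·19.5 + (-1)²·19.5 = 39

39.0000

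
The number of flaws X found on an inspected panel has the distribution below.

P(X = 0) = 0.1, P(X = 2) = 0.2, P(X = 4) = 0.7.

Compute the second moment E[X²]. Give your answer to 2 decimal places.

12.00

E[X²] = (0)²(0.1) + (2)²(0.2) + (4)²(0.7) = 12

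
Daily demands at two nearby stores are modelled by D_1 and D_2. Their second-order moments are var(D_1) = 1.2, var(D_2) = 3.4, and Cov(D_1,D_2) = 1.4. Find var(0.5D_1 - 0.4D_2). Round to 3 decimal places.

0.284

var(0.5D_1 - 0.4D_2) = (0.5)²·var(D_1) + (-0.4)²·var(D_2) + 2·(0.5)·(-0.4)·Cov(D_1,D_2)
= 0.25·1.2 + 0.16·3.4 + -0.4·1.4 = 0.284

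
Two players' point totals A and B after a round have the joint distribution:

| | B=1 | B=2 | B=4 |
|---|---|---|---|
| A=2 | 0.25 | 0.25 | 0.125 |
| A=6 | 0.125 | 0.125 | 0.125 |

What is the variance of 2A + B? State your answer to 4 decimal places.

17.6094

E[A] = 3.5,  E[B] = 2.125,  E[AB] = 7.75
var(A) = 16 − (3.5)² = 3.75;  var(B) = 5.875 − (2.125)² = 1.359375
Cov(A,B) = 7.75 − (3.5)(2.125) = 0.3125
var(2A + B) = (2)²·3.75 + (1)²·1.359375 + 2·(2)·(1)·0.3125 = 17.609375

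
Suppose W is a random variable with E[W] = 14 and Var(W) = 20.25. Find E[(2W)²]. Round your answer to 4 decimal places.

865.0000

E[2W] = 2·14 = 28
Var(2W) = (2)²·20.25 = 81
E[(2W)²] = Var((2W)) + (E[(2W)])² = 81 + (28)² = 865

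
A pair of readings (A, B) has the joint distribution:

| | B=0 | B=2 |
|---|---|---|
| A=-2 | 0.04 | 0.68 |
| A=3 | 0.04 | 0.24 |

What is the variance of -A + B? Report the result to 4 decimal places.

5.6864

E[A] = -0.6,  E[B] = 1.84,  E[AB] = -1.28
var(A) = 5.4 − (-0.6)² = 5.04;  var(B) = 3.68 − (1.84)² = 0.2944
cov(A,B) = -1.28 − (-0.6)(1.84) = -0.176
var(-A + B) = (-1)²·5.04 + (1)²·0.2944 + 2·(-1)·(1)·-0.176 = 5.6864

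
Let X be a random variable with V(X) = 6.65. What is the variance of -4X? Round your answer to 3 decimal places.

V(-4X) = (-4)²·V(X) = 16·6.65 = 106.4

106.400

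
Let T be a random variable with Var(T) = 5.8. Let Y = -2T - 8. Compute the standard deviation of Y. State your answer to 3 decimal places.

4.817

Var(-2T - 8) = (-2)²·5.8 = 23.2
sd(Y) = √23.2 ≈ 4.817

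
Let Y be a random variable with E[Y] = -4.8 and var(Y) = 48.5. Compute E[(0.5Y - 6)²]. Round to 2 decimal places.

82.69

E[0.5Y - 6] = 0.5·-4.8 − 6 = -8.4
var(0.5Y - 6) = (0.5)²·48.5 = 12.125
E[(0.5Y - 6)²] = var((0.5Y - 6)) + (E[(0.5Y - 6)])² = 12.125 + (-8.4)² = 82.685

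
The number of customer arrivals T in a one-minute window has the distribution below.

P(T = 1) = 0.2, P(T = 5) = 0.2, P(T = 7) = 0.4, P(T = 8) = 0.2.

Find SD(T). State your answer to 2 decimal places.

2.50

E[T] = (1)(0.2) + (5)(0.2) + (7)(0.4) + (8)(0.2) = 5.6
E[T²] = (1)²(0.2) + (5)²(0.2) + (7)²(0.4) + (8)²(0.2) = 37.6
Var(T) = E[T²] − (E[T])² = 37.6 − (5.6)² = 6.24
SD(T) = √6.24 ≈ 2.50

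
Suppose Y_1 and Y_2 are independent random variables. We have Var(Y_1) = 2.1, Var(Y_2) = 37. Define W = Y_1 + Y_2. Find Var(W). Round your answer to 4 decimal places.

By independence, Var(W) = (1)²Var(Y_1) + (1)²Var(Y_2)
= (1)²·2.1 + (1)²·37 = 39.1

39.1000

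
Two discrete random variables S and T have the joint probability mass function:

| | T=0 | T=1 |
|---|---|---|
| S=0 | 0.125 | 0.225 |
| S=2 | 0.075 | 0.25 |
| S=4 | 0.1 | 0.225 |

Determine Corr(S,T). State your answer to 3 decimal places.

0.047

E[S] = 1.95,  E[T] = 0.7
E[ST] = 1.4
Cov(S,T) = E[ST] − E[S]E[T] = 1.4 − (1.95)(0.7) = 0.035
var(S) = 2.6975,  var(T) = 0.21
ρ = 0.035 / √(2.6975·0.21) ≈ 0.047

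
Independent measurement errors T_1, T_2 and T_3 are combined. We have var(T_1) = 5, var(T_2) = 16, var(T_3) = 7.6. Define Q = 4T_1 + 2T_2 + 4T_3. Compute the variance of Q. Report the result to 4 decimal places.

265.6000

By independence, var(Q) = (4)²var(T_1) + (2)²var(T_2) + (4)²var(T_3)
= (4)²·5 + (2)²·16 + (4)²·7.6 = 265.6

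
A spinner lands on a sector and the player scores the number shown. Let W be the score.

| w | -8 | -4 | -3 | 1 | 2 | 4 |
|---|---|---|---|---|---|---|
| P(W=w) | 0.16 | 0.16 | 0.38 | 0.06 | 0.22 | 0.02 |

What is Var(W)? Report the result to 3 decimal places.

E[W] = (-8)(0.16) + (-4)(0.16) + (-3)(0.38) + (1)(0.06) + (2)(0.22) + (4)(0.02) = -2.48
E[W²] = (-8)²(0.16) + (-4)²(0.16) + (-3)²(0.38) + (1)²(0.06) + (2)²(0.22) + (4)²(0.02) = 17.48
Var(W) = E[W²] − (E[W])² = 17.48 − (-2.48)² = 11.3296

11.330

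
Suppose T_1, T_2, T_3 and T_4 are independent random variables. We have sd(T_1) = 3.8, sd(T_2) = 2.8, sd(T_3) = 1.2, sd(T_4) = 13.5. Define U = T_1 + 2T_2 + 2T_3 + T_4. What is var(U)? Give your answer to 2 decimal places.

233.81

var(T_1) = 14.44, var(T_2) = 7.84, var(T_3) = 1.44, var(T_4) = 182.25
By independence, var(U) = (1)²var(T_1) + (2)²var(T_2) + (2)²var(T_3) + (1)²var(T_4)
= (1)²·14.44 + (2)²·7.84 + (2)²·1.44 + (1)²·182.25 = 233.81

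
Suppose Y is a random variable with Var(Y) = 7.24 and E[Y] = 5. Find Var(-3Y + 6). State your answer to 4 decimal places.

65.1600

Var(-3Y + 6) = (-3)²·Var(Y) = 9·7.24 = 65.16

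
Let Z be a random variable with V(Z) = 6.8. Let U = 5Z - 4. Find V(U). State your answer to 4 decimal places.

V(5Z - 4) = (5)²·V(Z) = 25·6.8 = 170

170.0000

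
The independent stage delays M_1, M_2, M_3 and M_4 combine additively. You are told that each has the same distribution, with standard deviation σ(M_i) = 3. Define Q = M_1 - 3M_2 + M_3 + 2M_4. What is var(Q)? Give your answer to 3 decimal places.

135.000

var(M_i) = (3)² = 9
By independence, var(Q) = (1)²var(M_1) + (-3)²var(M_2) + (1)²var(M_3) + (2)²var(M_4)
= (1)²·9 + (-3)²·9 + (1)²·9 + (2)²·9 = 135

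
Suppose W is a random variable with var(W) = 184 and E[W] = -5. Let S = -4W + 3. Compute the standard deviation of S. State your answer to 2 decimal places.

54.26

var(-4W + 3) = (-4)²·184 = 2944
σ(S) = √2944 ≈ 54.26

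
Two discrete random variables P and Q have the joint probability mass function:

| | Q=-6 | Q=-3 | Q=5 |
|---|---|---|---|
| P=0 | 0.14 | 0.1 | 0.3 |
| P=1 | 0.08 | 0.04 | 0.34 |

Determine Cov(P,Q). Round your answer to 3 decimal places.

0.428

E[P] = 0.46,  E[Q] = 1.46
E[PQ] = 1.1
Cov(P,Q) = E[PQ] − E[P]E[Q] = 1.1 − (0.46)(1.46) = 0.4284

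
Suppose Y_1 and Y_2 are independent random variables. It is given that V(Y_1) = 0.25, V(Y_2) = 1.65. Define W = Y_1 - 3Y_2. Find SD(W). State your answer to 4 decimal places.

By independence, V(W) = (1)²V(Y_1) + (-3)²V(Y_2)
= (1)²·0.25 + (-3)²·1.65 = 15.1
SD(W) = √15.1 ≈ 3.8859

3.8859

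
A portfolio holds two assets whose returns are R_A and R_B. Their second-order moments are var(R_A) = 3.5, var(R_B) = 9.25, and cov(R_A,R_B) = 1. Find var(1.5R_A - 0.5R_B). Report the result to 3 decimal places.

var(1.5R_A - 0.5R_B) = (1.5)²·var(R_A) + (-0.5)²·var(R_B) + 2·(1.5)·(-0.5)·cov(R_A,R_B)
= 2.25·3.5 + 0.25·9.25 + -1.5·1 = 8.6875

8.688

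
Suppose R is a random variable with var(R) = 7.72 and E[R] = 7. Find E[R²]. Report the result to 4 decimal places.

E[R²] = var(R) + (E[R])² = 7.72 + (7)² = 56.72

56.7200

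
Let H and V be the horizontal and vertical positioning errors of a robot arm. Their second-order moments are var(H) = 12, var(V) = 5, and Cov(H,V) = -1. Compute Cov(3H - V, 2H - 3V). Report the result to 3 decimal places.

Cov(3H - V, 2H - 3V) = (3)(2)var(H) + (-1)(-3)var(V) + [(3)(-3) + (-1)(2)]Cov(H,V)
= 6·12 + 3·5 + -11·-1 = 98

98.000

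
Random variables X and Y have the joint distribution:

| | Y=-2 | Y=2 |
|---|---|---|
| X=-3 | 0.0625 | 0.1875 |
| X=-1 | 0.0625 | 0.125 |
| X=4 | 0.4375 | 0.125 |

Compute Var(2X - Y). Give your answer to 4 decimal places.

54.9844

E[X] = 1.3125,  E[Y] = -0.25,  E[XY] = -3.375
Var(X) = 11.4375 − (1.3125)² = 9.71484375;  Var(Y) = 4 − (-0.25)² = 3.9375
cov(X,Y) = -3.375 − (1.3125)(-0.25) = -3.046875
Var(2X - Y) = (2)²·9.71484375 + (-1)²·3.9375 + 2·(2)·(-1)·-3.046875 = 54.984375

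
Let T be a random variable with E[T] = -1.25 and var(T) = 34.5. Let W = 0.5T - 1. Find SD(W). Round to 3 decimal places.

2.937

var(0.5T - 1) = (0.5)²·34.5 = 8.625
SD(W) = √8.625 ≈ 2.937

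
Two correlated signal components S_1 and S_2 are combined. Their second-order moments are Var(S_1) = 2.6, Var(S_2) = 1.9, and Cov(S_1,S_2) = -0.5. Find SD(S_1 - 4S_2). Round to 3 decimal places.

6.083

Var(S_1 - 4S_2) = (1)²·Var(S_1) + (-4)²·Var(S_2) + 2·(1)·(-4)·Cov(S_1,S_2)
= 1·2.6 + 16·1.9 + -8·-0.5 = 37
SD(S_1 - 4S_2) = √37 ≈ 6.083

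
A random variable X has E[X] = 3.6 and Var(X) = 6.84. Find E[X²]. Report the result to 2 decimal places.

19.80

E[X²] = Var(X) + (E[X])² = 6.84 + (3.6)² = 19.8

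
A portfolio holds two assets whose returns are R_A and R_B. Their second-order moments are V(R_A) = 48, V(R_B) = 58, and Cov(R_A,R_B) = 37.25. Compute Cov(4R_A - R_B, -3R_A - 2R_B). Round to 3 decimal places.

-646.250

Cov(4R_A - R_B, -3R_A - 2R_B) = (4)(-3)V(R_A) + (-1)(-2)V(R_B) + [(4)(-2) + (-1)(-3)]Cov(R_A,R_B)
= -12·48 + 2·58 + -5·37.25 = -646.25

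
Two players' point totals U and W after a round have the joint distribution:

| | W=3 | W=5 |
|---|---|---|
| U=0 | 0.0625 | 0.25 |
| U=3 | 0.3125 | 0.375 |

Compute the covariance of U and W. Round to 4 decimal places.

E[U] = 2.0625,  E[W] = 4.25
E[UW] = 8.4375
cov(U,W) = E[UW] − E[U]E[W] = 8.4375 − (2.0625)(4.25) = -0.328125

-0.3281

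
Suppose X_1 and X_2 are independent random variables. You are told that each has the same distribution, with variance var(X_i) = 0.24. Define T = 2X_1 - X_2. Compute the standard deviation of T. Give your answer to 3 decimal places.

By independence, var(T) = (2)²var(X_1) + (-1)²var(X_2)
= (2)²·0.24 + (-1)²·0.24 = 1.2
sd(T) = √1.2 ≈ 1.095

1.095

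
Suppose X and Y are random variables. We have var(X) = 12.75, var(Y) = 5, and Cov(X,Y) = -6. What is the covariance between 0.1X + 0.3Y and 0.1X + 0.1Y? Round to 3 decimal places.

Cov(0.1X + 0.3Y, 0.1X + 0.1Y) = (0.1)(0.1)var(X) + (0.3)(0.1)var(Y) + [(0.1)(0.1) + (0.3)(0.1)]Cov(X,Y)
= 0.01·12.75 + 0.03·5 + 0.04·-6 = 0.0375

0.038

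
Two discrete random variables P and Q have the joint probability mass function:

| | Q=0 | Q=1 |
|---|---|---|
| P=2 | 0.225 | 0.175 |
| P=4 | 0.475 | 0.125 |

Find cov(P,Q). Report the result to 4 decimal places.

E[P] = 3.2,  E[Q] = 0.3
E[PQ] = 0.85
cov(P,Q) = E[PQ] − E[P]E[Q] = 0.85 − (3.2)(0.3) = -0.11

-0.1100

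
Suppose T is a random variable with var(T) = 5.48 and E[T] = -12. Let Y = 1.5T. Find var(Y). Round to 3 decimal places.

12.330

var(1.5T) = (1.5)²·var(T) = 2.25·5.48 = 12.33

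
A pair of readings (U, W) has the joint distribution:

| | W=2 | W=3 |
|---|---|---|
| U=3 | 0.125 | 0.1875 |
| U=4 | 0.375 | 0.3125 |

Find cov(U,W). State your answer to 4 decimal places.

-0.0313

E[U] = 3.6875,  E[W] = 2.5
E[UW] = 9.1875
cov(U,W) = E[UW] − E[U]E[W] = 9.1875 − (3.6875)(2.5) = -0.03125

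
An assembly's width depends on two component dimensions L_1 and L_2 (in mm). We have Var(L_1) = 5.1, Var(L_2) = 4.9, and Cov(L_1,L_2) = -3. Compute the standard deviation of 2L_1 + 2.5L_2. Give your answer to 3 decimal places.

Var(2L_1 + 2.5L_2) = (2)²·Var(L_1) + (2.5)²·Var(L_2) + 2·(2)·(2.5)·Cov(L_1,L_2)
= 4·5.1 + 6.25·4.9 + 10·-3 = 21.025
SD(2L_1 + 2.5L_2) = √21.025 ≈ 4.585

4.585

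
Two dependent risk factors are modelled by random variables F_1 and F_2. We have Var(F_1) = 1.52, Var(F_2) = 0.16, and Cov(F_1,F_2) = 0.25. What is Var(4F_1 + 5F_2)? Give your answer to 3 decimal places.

Var(4F_1 + 5F_2) = (4)²·Var(F_1) + (5)²·Var(F_2) + 2·(4)·(5)·Cov(F_1,F_2)
= 16·1.52 + 25·0.16 + 40·0.25 = 38.32

38.320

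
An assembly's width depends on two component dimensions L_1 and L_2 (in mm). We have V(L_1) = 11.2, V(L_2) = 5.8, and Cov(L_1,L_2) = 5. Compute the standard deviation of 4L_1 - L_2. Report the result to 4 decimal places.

V(4L_1 - L_2) = (4)²·V(L_1) + (-1)²·V(L_2) + 2·(4)·(-1)·Cov(L_1,L_2)
= 16·11.2 + 1·5.8 + -8·5 = 145
SD(4L_1 - L_2) = √145 ≈ 12.0416

12.0416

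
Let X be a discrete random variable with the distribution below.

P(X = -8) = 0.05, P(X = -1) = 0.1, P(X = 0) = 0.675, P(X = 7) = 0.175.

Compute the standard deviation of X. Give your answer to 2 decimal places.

E[X] = (-8)(0.05) + (-1)(0.1) + (0)(0.675) + (7)(0.175) = 0.725
E[X²] = (-8)²(0.05) + (-1)²(0.1) + (0)²(0.675) + (7)²(0.175) = 11.875
var(X) = E[X²] − (E[X])² = 11.875 − (0.725)² = 11.349375
SD(X) = √11.349375 ≈ 3.37

3.37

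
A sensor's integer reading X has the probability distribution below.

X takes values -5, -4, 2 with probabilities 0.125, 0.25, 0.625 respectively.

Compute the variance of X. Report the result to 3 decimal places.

E[X] = (-5)(0.125) + (-4)(0.25) + (2)(0.625) = -0.375
E[X²] = (-5)²(0.125) + (-4)²(0.25) + (2)²(0.625) = 9.625
Var(X) = E[X²] − (E[X])² = 9.625 − (-0.375)² = 9.484375

9.484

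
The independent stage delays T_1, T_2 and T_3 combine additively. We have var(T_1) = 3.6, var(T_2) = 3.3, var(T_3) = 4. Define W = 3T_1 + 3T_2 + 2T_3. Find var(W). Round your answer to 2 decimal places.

By independence, var(W) = (3)²var(T_1) + (3)²var(T_2) + (2)²var(T_3)
= (3)²·3.6 + (3)²·3.3 + (2)²·4 = 78.1

78.10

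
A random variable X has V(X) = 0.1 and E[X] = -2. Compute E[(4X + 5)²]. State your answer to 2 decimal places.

10.60

E[4X + 5] = 4·-2 + 5 = -3
V(4X + 5) = (4)²·0.1 = 1.6
E[(4X + 5)²] = V((4X + 5)) + (E[(4X + 5)])² = 1.6 + (-3)² = 10.6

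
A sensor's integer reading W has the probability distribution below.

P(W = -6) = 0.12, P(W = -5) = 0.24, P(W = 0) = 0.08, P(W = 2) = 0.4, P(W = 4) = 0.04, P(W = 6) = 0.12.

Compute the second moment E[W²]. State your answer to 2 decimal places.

16.88

E[W²] = (-6)²(0.12) + (-5)²(0.24) + (0)²(0.08) + (2)²(0.4) + (4)²(0.04) + (6)²(0.12) = 16.88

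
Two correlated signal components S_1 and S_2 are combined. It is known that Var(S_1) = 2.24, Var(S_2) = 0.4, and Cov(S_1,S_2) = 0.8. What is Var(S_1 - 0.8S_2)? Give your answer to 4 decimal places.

Var(S_1 - 0.8S_2) = (1)²·Var(S_1) + (-0.8)²·Var(S_2) + 2·(1)·(-0.8)·Cov(S_1,S_2)
= 1·2.24 + 0.64·0.4 + -1.6·0.8 = 1.216

1.2160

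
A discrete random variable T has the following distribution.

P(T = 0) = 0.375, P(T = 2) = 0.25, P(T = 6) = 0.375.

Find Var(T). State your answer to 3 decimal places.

E[T] = (0)(0.375) + (2)(0.25) + (6)(0.375) = 2.75
E[T²] = (0)²(0.375) + (2)²(0.25) + (6)²(0.375) = 14.5
Var(T) = E[T²] − (E[T])² = 14.5 − (2.75)² = 6.9375

6.938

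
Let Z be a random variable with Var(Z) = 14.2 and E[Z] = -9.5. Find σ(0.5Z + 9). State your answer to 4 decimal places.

1.8841

Var(0.5Z + 9) = (0.5)²·14.2 = 3.55
σ(0.5Z + 9) = √3.55 ≈ 1.8841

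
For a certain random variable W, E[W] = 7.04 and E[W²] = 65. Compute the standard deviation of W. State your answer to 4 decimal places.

3.9292

Var(W) = 65 − (7.04)² = 15.4384
SD(W) = √15.4384 ≈ 3.9292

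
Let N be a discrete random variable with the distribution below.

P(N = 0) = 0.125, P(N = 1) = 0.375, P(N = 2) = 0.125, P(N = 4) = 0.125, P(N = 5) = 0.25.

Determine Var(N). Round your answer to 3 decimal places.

E[N] = (0)(0.125) + (1)(0.375) + (2)(0.125) + (4)(0.125) + (5)(0.25) = 2.375
E[N²] = (0)²(0.125) + (1)²(0.375) + (2)²(0.125) + (4)²(0.125) + (5)²(0.25) = 9.125
Var(N) = E[N²] − (E[N])² = 9.125 − (2.375)² = 3.484375

3.484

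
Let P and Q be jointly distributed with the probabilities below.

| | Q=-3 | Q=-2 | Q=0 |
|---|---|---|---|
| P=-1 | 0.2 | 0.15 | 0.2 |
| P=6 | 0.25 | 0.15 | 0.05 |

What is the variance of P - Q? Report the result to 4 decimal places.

15.9900

E[P] = 2.15,  E[Q] = -1.95,  E[PQ] = -5.4
Var(P) = 16.75 − (2.15)² = 12.1275;  Var(Q) = 5.25 − (-1.95)² = 1.4475
cov(P,Q) = -5.4 − (2.15)(-1.95) = -1.2075
Var(P - Q) = (1)²·12.1275 + (-1)²·1.4475 + 2·(1)·(-1)·-1.2075 = 15.99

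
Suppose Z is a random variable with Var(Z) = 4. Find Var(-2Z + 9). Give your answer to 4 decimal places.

Var(-2Z + 9) = (-2)²·Var(Z) = 4·4 = 16

16.0000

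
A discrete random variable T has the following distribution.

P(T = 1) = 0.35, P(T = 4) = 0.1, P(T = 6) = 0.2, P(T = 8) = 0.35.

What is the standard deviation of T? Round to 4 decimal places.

2.9979

E[T] = (1)(0.35) + (4)(0.1) + (6)(0.2) + (8)(0.35) = 4.75
E[T²] = (1)²(0.35) + (4)²(0.1) + (6)²(0.2) + (8)²(0.35) = 31.55
Var(T) = E[T²] − (E[T])² = 31.55 − (4.75)² = 8.9875
SD(T) = √8.9875 ≈ 2.9979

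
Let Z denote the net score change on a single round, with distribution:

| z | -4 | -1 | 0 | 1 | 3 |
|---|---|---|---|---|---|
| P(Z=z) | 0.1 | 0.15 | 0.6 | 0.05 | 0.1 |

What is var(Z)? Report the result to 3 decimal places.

E[Z] = (-4)(0.1) + (-1)(0.15) + (0)(0.6) + (1)(0.05) + (3)(0.1) = -0.2
E[Z²] = (-4)²(0.1) + (-1)²(0.15) + (0)²(0.6) + (1)²(0.05) + (3)²(0.1) = 2.7
var(Z) = E[Z²] − (E[Z])² = 2.7 − (-0.2)² = 2.66

2.660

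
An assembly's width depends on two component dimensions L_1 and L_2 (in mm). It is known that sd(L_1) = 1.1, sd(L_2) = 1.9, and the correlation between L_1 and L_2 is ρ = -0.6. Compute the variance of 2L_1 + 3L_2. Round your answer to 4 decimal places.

Var(L_1) = (1.1)² = 1.21;  Var(L_2) = (1.9)² = 3.61
Cov(L_1,L_2) = ρ·sd(L_1)·sd(L_2) = -0.6·1.1·1.9 = -1.254
Var(2L_1 + 3L_2) = (2)²·Var(L_1) + (3)²·Var(L_2) + 2·(2)·(3)·Cov(L_1,L_2)
= 4·1.21 + 9·3.61 + 12·-1.254 = 22.282

22.2820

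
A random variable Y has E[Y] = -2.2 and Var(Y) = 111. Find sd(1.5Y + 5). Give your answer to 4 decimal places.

Var(1.5Y + 5) = (1.5)²·111 = 249.75
sd(1.5Y + 5) = √249.75 ≈ 15.8035

15.8035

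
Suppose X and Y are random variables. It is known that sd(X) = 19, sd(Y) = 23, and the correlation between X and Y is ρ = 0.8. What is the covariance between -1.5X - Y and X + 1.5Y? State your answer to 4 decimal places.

-2471.2000

Var(X) = (19)² = 361;  Var(Y) = (23)² = 529
Cov(X,Y) = ρ·sd(X)·sd(Y) = 0.8·19·23 = 349.6
Cov(-1.5X - Y, X + 1.5Y) = (-1.5)(1)Var(X) + (-1)(1.5)Var(Y) + [(-1.5)(1.5) + (-1)(1)]Cov(X,Y)
= -1.5·361 + -1.5·529 + -3.25·349.6 = -2471.2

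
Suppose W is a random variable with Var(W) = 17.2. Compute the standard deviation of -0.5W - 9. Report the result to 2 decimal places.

2.07

Var(-0.5W - 9) = (-0.5)²·17.2 = 4.3
sd(-0.5W - 9) = √4.3 ≈ 2.07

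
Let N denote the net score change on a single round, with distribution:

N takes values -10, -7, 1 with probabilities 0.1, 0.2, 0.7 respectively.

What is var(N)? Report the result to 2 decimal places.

E[N] = (-10)(0.1) + (-7)(0.2) + (1)(0.7) = -1.7
E[N²] = (-10)²(0.1) + (-7)²(0.2) + (1)²(0.7) = 20.5
var(N) = E[N²] − (E[N])² = 20.5 − (-1.7)² = 17.61

17.61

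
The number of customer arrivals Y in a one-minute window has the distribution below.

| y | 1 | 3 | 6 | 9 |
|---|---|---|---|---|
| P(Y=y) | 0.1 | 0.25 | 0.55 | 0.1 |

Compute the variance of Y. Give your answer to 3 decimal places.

E[Y] = (1)(0.1) + (3)(0.25) + (6)(0.55) + (9)(0.1) = 5.05
E[Y²] = (1)²(0.1) + (3)²(0.25) + (6)²(0.55) + (9)²(0.1) = 30.25
var(Y) = E[Y²] − (E[Y])² = 30.25 − (5.05)² = 4.7475

4.748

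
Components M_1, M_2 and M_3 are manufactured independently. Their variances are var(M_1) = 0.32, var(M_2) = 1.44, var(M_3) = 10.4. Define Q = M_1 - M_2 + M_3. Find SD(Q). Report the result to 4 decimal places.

By independence, var(Q) = (1)²var(M_1) + (-1)²var(M_2) + (1)²var(M_3)
= (1)²·0.32 + (-1)²·1.44 + (1)²·10.4 = 12.16
SD(Q) = √12.16 ≈ 3.4871

3.4871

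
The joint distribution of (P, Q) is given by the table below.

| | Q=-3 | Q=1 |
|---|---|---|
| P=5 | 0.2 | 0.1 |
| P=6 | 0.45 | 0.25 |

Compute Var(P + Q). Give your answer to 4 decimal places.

3.8900

E[P] = 5.7,  E[Q] = -1.6,  E[PQ] = -9.1
Var(P) = 32.7 − (5.7)² = 0.21;  Var(Q) = 6.2 − (-1.6)² = 3.64
cov(P,Q) = -9.1 − (5.7)(-1.6) = 0.02
Var(P + Q) = (1)²·0.21 + (1)²·3.64 + 2·(1)·(1)·0.02 = 3.89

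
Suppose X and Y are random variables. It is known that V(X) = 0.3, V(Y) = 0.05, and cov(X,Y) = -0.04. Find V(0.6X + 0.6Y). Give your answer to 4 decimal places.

V(0.6X + 0.6Y) = (0.6)²·V(X) + (0.6)²·V(Y) + 2·(0.6)·(0.6)·cov(X,Y)
= 0.36·0.3 + 0.36·0.05 + 0.72·-0.04 = 0.0972

0.0972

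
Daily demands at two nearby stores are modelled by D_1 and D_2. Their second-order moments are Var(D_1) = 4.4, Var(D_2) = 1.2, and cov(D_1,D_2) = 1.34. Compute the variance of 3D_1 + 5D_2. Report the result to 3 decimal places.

Var(3D_1 + 5D_2) = (3)²·Var(D_1) + (5)²·Var(D_2) + 2·(3)·(5)·cov(D_1,D_2)
= 9·4.4 + 25·1.2 + 30·1.34 = 109.8

109.800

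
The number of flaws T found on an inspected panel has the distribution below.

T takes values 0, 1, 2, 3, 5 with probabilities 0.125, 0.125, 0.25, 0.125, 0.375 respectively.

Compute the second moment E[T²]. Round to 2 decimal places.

11.63

E[T²] = (0)²(0.125) + (1)²(0.125) + (2)²(0.25) + (3)²(0.125) + (5)²(0.375) = 11.625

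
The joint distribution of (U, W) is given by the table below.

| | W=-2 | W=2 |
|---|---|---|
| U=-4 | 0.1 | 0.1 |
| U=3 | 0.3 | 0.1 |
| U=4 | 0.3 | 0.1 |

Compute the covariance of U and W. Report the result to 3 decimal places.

E[U] = 2,  E[W] = -0.8
E[UW] = -2.8
Cov(U,W) = E[UW] − E[U]E[W] = -2.8 − (2)(-0.8) = -1.2

-1.200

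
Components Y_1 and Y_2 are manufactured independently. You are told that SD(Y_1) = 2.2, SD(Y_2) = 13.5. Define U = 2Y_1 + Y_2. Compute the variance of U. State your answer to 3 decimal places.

201.610

var(Y_1) = 4.84, var(Y_2) = 182.25
By independence, var(U) = (2)²var(Y_1) + (1)²var(Y_2)
= (2)²·4.84 + (1)²·182.25 = 201.61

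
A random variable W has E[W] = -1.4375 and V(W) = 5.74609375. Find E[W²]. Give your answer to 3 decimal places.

E[W²] = V(W) + (E[W])² = 5.74609375 + (-1.4375)² = 7.8125

7.813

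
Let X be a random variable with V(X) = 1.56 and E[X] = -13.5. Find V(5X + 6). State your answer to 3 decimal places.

V(5X + 6) = (5)²·V(X) = 25·1.56 = 39

39.000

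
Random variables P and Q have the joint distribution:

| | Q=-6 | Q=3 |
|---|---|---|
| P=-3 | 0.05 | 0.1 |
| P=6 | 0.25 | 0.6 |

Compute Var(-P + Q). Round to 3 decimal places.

26.528

E[P] = 4.65,  E[Q] = 0.3,  E[PQ] = 1.8
Var(P) = 31.95 − (4.65)² = 10.3275;  Var(Q) = 17.1 − (0.3)² = 17.01
Cov(P,Q) = 1.8 − (4.65)(0.3) = 0.405
Var(-P + Q) = (-1)²·10.3275 + (1)²·17.01 + 2·(-1)·(1)·0.405 = 26.5275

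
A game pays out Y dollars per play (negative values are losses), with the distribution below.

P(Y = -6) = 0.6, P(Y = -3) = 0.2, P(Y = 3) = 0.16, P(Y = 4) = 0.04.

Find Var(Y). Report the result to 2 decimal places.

12.81

E[Y] = (-6)(0.6) + (-3)(0.2) + (3)(0.16) + (4)(0.04) = -3.56
E[Y²] = (-6)²(0.6) + (-3)²(0.2) + (3)²(0.16) + (4)²(0.04) = 25.48
Var(Y) = E[Y²] − (E[Y])² = 25.48 − (-3.56)² = 12.8064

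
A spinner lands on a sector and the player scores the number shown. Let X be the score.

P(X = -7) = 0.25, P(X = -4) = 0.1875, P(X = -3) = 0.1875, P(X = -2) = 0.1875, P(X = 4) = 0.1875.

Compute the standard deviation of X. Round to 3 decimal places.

E[X] = (-7)(0.25) + (-4)(0.1875) + (-3)(0.1875) + (-2)(0.1875) + (4)(0.1875) = -2.6875
E[X²] = (-7)²(0.25) + (-4)²(0.1875) + (-3)²(0.1875) + (-2)²(0.1875) + (4)²(0.1875) = 20.6875
Var(X) = E[X²] − (E[X])² = 20.6875 − (-2.6875)² = 13.46484375
SD(X) = √13.46484375 ≈ 3.669

3.669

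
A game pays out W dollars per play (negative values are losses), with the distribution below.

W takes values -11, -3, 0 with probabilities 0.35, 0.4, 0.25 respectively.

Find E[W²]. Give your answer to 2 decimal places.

45.95

E[W²] = (-11)²(0.35) + (-3)²(0.4) + (0)²(0.25) = 45.95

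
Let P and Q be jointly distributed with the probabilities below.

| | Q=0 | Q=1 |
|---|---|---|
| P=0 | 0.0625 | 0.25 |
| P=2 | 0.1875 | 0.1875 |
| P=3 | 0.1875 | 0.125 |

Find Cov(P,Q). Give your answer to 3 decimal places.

E[P] = 1.6875,  E[Q] = 0.5625
E[PQ] = 0.75
Cov(P,Q) = E[PQ] − E[P]E[Q] = 0.75 − (1.6875)(0.5625) = -0.19921875

-0.199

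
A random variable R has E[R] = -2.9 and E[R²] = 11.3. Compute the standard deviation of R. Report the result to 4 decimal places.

var(R) = 11.3 − (-2.9)² = 2.89
σ(R) = √2.89 ≈ 1.7000

1.7000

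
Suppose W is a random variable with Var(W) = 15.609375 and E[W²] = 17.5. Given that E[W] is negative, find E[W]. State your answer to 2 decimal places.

-1.38

(E[W])² = E[W²] − Var(W) = 17.5 − 15.609375 = 1.890625
E[W] = −√1.890625 = -1.375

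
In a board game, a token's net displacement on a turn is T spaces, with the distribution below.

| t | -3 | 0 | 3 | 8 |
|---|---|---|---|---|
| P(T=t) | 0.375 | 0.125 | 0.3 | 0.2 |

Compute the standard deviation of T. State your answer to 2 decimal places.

4.12

E[T] = (-3)(0.375) + (0)(0.125) + (3)(0.3) + (8)(0.2) = 1.375
E[T²] = (-3)²(0.375) + (0)²(0.125) + (3)²(0.3) + (8)²(0.2) = 18.875
V(T) = E[T²] − (E[T])² = 18.875 − (1.375)² = 16.984375
SD(T) = √16.984375 ≈ 4.12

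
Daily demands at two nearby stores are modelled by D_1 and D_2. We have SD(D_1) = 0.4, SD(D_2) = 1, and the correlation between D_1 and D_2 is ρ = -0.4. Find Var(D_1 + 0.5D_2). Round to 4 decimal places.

Var(D_1) = (0.4)² = 0.16;  Var(D_2) = (1)² = 1
cov(D_1,D_2) = ρ·SD(D_1)·SD(D_2) = -0.4·0.4·1 = -0.16
Var(D_1 + 0.5D_2) = (1)²·Var(D_1) + (0.5)²·Var(D_2) + 2·(1)·(0.5)·cov(D_1,D_2)
= 1·0.16 + 0.25·1 + 1·-0.16 = 0.25

0.2500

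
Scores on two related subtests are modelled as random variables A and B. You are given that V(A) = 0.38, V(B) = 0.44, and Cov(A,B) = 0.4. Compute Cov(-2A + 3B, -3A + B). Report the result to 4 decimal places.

-0.8000

Cov(-2A + 3B, -3A + B) = (-2)(-3)V(A) + (3)(1)V(B) + [(-2)(1) + (3)(-3)]Cov(A,B)
= 6·0.38 + 3·0.44 + -11·0.4 = -0.8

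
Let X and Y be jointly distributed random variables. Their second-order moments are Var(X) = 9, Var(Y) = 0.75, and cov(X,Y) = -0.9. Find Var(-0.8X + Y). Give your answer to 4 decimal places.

7.9500

Var(-0.8X + Y) = (-0.8)²·Var(X) + (1)²·Var(Y) + 2·(-0.8)·(1)·cov(X,Y)
= 0.64·9 + 1·0.75 + -1.6·-0.9 = 7.95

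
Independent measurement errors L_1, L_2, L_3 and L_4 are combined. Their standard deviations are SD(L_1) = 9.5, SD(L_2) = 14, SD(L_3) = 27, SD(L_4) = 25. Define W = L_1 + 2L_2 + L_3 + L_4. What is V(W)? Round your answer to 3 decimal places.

2228.250

V(L_1) = 90.25, V(L_2) = 196, V(L_3) = 729, V(L_4) = 625
By independence, V(W) = (1)²V(L_1) + (2)²V(L_2) + (1)²V(L_3) + (1)²V(L_4)
= (1)²·90.25 + (2)²·196 + (1)²·729 + (1)²·625 = 2228.25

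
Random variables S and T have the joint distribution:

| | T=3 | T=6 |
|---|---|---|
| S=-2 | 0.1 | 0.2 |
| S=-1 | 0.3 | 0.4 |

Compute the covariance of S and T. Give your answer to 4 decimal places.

E[S] = -1.3,  E[T] = 4.8
E[ST] = -6.3
Cov(S,T) = E[ST] − E[S]E[T] = -6.3 − (-1.3)(4.8) = -0.06

-0.0600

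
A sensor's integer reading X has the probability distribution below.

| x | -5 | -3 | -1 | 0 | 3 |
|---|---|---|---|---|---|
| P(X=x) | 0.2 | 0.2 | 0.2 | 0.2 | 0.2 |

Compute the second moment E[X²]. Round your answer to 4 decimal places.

E[X²] = (-5)²(0.2) + (-3)²(0.2) + (-1)²(0.2) + (0)²(0.2) + (3)²(0.2) = 8.8

8.8000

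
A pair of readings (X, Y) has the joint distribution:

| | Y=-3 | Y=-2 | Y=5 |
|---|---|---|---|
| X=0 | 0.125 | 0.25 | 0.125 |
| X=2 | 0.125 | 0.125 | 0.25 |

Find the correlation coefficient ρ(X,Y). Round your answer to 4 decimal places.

E[X] = 1,  E[Y] = 0.375
E[XY] = 1.25
cov(X,Y) = E[XY] − E[X]E[Y] = 1.25 − (1)(0.375) = 0.875
Var(X) = 1,  Var(Y) = 12.984375
ρ = 0.875 / √(1·12.984375) ≈ 0.2428

0.2428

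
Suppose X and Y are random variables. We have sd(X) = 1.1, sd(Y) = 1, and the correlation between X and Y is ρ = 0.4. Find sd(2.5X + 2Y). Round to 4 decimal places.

3.9953

V(X) = (1.1)² = 1.21;  V(Y) = (1)² = 1
Cov(X,Y) = ρ·sd(X)·sd(Y) = 0.4·1.1·1 = 0.44
V(2.5X + 2Y) = (2.5)²·V(X) + (2)²·V(Y) + 2·(2.5)·(2)·Cov(X,Y)
= 6.25·1.21 + 4·1 + 10·0.44 = 15.9625
sd(2.5X + 2Y) = √15.9625 ≈ 3.9953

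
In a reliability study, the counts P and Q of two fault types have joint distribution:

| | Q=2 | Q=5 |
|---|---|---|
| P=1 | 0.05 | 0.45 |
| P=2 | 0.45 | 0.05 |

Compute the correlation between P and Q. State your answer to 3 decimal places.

-0.800

E[P] = 1.5,  E[Q] = 3.5
E[PQ] = 4.65
Cov(P,Q) = E[PQ] − E[P]E[Q] = 4.65 − (1.5)(3.5) = -0.6
V(P) = 0.25,  V(Q) = 2.25
ρ = -0.6 / √(0.25·2.25) ≈ -0.800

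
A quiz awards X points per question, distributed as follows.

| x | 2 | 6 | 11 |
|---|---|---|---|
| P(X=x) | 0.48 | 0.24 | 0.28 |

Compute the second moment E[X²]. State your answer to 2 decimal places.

44.44

E[X²] = (2)²(0.48) + (6)²(0.24) + (11)²(0.28) = 44.44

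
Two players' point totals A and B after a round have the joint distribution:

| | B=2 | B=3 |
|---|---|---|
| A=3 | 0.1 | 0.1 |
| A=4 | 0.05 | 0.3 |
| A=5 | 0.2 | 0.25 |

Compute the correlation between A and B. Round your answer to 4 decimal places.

E[A] = 4.25,  E[B] = 2.65
E[AB] = 11.25
Cov(A,B) = E[AB] − E[A]E[B] = 11.25 − (4.25)(2.65) = -0.0125
Var(A) = 0.5875,  Var(B) = 0.2275
ρ = -0.0125 / √(0.5875·0.2275) ≈ -0.0342

-0.0342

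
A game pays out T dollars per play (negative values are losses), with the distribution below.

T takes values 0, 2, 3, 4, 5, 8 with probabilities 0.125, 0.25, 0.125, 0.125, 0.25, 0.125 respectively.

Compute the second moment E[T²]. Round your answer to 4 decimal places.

E[T²] = (0)²(0.125) + (2)²(0.25) + (3)²(0.125) + (4)²(0.125) + (5)²(0.25) + (8)²(0.125) = 18.375

18.3750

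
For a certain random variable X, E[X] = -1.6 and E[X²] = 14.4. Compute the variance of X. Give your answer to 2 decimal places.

Var(X) = 14.4 − (-1.6)² = 11.84

11.84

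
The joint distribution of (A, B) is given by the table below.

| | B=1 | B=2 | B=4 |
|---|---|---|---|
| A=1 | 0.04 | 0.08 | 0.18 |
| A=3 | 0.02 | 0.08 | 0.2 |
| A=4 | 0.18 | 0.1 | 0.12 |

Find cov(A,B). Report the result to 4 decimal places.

-0.4280

E[A] = 2.8,  E[B] = 2.76
E[AB] = 7.3
cov(A,B) = E[AB] − E[A]E[B] = 7.3 − (2.8)(2.76) = -0.428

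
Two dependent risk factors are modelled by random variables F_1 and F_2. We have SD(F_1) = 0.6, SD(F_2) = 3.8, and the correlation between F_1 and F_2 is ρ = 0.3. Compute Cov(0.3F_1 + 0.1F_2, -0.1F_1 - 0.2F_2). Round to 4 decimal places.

-0.3475

Var(F_1) = (0.6)² = 0.36;  Var(F_2) = (3.8)² = 14.44
Cov(F_1,F_2) = ρ·SD(F_1)·SD(F_2) = 0.3·0.6·3.8 = 0.684
Cov(0.3F_1 + 0.1F_2, -0.1F_1 - 0.2F_2) = (0.3)(-0.1)Var(F_1) + (0.1)(-0.2)Var(F_2) + [(0.3)(-0.2) + (0.1)(-0.1)]Cov(F_1,F_2)
= -0.03·0.36 + -0.02·14.44 + -0.07·0.684 = -0.34748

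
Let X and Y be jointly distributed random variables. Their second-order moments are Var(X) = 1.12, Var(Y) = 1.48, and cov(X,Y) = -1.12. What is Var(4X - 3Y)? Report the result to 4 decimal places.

58.1200

Var(4X - 3Y) = (4)²·Var(X) + (-3)²·Var(Y) + 2·(4)·(-3)·cov(X,Y)
= 16·1.12 + 9·1.48 + -24·-1.12 = 58.12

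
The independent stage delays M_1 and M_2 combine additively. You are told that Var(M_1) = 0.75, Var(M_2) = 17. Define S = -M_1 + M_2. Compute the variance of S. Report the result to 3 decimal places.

17.750

By independence, Var(S) = (-1)²Var(M_1) + (1)²Var(M_2)
= (-1)²·0.75 + (1)²·17 = 17.75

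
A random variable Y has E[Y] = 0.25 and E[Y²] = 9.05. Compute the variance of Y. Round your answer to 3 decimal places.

var(Y) = 9.05 − (0.25)² = 8.9875

8.988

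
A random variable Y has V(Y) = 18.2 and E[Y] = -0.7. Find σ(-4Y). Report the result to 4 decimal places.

17.0646

V(-4Y) = (-4)²·18.2 = 291.2
σ(-4Y) = √291.2 ≈ 17.0646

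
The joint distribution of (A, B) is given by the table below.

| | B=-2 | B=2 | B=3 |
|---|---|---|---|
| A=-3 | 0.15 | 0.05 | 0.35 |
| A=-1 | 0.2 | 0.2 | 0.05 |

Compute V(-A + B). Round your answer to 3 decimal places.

7.190

E[A] = -2.1,  E[B] = 1,  E[AB] = -2.7
V(A) = 5.4 − (-2.1)² = 0.99;  V(B) = 6 − (1)² = 5
Cov(A,B) = -2.7 − (-2.1)(1) = -0.6
V(-A + B) = (-1)²·0.99 + (1)²·5 + 2·(-1)·(1)·-0.6 = 7.19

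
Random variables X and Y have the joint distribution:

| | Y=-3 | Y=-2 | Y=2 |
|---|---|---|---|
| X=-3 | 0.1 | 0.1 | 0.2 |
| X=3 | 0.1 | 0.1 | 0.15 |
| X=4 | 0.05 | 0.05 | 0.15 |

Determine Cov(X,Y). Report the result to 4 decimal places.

0.1125

E[X] = 0.85,  E[Y] = -0.25
E[XY] = -0.1
Cov(X,Y) = E[XY] − E[X]E[Y] = -0.1 − (0.85)(-0.25) = 0.1125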